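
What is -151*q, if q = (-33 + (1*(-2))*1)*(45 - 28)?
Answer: 89845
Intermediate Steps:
q = -595 (q = (-33 - 2*1)*17 = (-33 - 2)*17 = -35*17 = -595)
-151*q = -151*(-595) = 89845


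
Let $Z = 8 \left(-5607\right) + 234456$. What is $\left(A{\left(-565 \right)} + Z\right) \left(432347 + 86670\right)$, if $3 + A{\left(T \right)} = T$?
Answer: $98110821544$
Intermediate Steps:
$A{\left(T \right)} = -3 + T$
$Z = 189600$ ($Z = -44856 + 234456 = 189600$)
$\left(A{\left(-565 \right)} + Z\right) \left(432347 + 86670\right) = \left(\left(-3 - 565\right) + 189600\right) \left(432347 + 86670\right) = \left(-568 + 189600\right) 519017 = 189032 \cdot 519017 = 98110821544$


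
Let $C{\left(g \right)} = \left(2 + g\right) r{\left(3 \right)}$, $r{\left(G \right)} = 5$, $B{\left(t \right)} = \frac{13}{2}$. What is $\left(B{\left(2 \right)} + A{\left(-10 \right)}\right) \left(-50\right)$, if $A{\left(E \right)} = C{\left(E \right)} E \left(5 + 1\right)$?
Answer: $-120325$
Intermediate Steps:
$B{\left(t \right)} = \frac{13}{2}$ ($B{\left(t \right)} = 13 \cdot \frac{1}{2} = \frac{13}{2}$)
$C{\left(g \right)} = 10 + 5 g$ ($C{\left(g \right)} = \left(2 + g\right) 5 = 10 + 5 g$)
$A{\left(E \right)} = 6 E \left(10 + 5 E\right)$ ($A{\left(E \right)} = \left(10 + 5 E\right) E \left(5 + 1\right) = \left(10 + 5 E\right) E 6 = \left(10 + 5 E\right) 6 E = 6 E \left(10 + 5 E\right)$)
$\left(B{\left(2 \right)} + A{\left(-10 \right)}\right) \left(-50\right) = \left(\frac{13}{2} + 30 \left(-10\right) \left(2 - 10\right)\right) \left(-50\right) = \left(\frac{13}{2} + 30 \left(-10\right) \left(-8\right)\right) \left(-50\right) = \left(\frac{13}{2} + 2400\right) \left(-50\right) = \frac{4813}{2} \left(-50\right) = -120325$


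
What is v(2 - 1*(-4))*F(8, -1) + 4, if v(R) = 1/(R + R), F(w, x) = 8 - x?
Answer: 19/4 ≈ 4.7500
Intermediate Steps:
v(R) = 1/(2*R)
v(2 - 1*(-4))*F(8, -1) + 4 = (1/(2*(2 - 1*(-4))))*(8 - 1*(-1)) + 4 = (1/(2*(2 + 4)))*(8 + 1) + 4 = ((½)/6)*9 + 4 = ((½)*(⅙))*9 + 4 = (1/12)*9 + 4 = ¾ + 4 = 19/4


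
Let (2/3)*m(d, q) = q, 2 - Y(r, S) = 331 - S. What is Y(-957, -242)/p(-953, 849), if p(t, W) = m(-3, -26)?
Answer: 571/39 ≈ 14.641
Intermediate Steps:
Y(r, S) = -329 + S (Y(r, S) = 2 - (331 - S) = 2 + (-331 + S) = -329 + S)
m(d, q) = 3*q/2
p(t, W) = -39 (p(t, W) = (3/2)*(-26) = -39)
Y(-957, -242)/p(-953, 849) = (-329 - 242)/(-39) = -571*(-1/39) = 571/39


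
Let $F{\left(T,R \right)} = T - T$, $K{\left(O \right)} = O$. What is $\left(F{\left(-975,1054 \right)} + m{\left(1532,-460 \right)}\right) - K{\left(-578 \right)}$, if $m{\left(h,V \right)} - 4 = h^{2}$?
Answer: $2347606$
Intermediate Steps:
$F{\left(T,R \right)} = 0$
$m{\left(h,V \right)} = 4 + h^{2}$
$\left(F{\left(-975,1054 \right)} + m{\left(1532,-460 \right)}\right) - K{\left(-578 \right)} = \left(0 + \left(4 + 1532^{2}\right)\right) - -578 = \left(0 + \left(4 + 2347024\right)\right) + 578 = \left(0 + 2347028\right) + 578 = 2347028 + 578 = 2347606$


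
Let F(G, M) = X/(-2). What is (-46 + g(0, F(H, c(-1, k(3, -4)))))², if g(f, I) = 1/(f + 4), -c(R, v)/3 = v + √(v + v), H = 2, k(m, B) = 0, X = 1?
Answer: 33489/16 ≈ 2093.1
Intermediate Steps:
c(R, v) = -3*v - 3*√2*√v (c(R, v) = -3*(v + √(v + v)) = -3*(v + √(2*v)) = -3*(v + √2*√v) = -3*v - 3*√2*√v)
F(G, M) = -½ (F(G, M) = 1/(-2) = 1*(-½) = -½)
g(f, I) = 1/(4 + f)
(-46 + g(0, F(H, c(-1, k(3, -4)))))² = (-46 + 1/(4 + 0))² = (-46 + 1/4)² = (-46 + ¼)² = (-183/4)² = 33489/16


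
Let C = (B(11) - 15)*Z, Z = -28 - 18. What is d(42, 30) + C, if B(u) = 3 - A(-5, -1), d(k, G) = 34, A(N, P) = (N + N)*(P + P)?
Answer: 1506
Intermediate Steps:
Z = -46
A(N, P) = 4*N*P (A(N, P) = (2*N)*(2*P) = 4*N*P)
B(u) = -17 (B(u) = 3 - 4*(-5)*(-1) = 3 - 1*20 = 3 - 20 = -17)
C = 1472 (C = (-17 - 15)*(-46) = -32*(-46) = 1472)
d(42, 30) + C = 34 + 1472 = 1506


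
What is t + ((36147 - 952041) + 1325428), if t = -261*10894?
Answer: -2433800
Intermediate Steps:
t = -2843334 (t = -1*2843334 = -2843334)
t + ((36147 - 952041) + 1325428) = -2843334 + ((36147 - 952041) + 1325428) = -2843334 + (-915894 + 1325428) = -2843334 + 409534 = -2433800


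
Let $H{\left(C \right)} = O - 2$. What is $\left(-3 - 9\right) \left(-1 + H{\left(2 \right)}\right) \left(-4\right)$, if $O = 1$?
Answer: $-96$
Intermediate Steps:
$H{\left(C \right)} = -1$ ($H{\left(C \right)} = 1 - 2 = -1$)
$\left(-3 - 9\right) \left(-1 + H{\left(2 \right)}\right) \left(-4\right) = \left(-3 - 9\right) \left(-1 - 1\right) \left(-4\right) = - 12 \left(\left(-2\right) \left(-4\right)\right) = \left(-12\right) 8 = -96$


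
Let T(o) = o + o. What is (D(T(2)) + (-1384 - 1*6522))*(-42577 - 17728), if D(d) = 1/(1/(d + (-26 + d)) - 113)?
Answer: 194046148408/407 ≈ 4.7677e+8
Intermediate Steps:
T(o) = 2*o
D(d) = 1/(-113 + 1/(-26 + 2*d)) (D(d) = 1/(1/(-26 + 2*d) - 113) = 1/(-113 + 1/(-26 + 2*d)))
(D(T(2)) + (-1384 - 1*6522))*(-42577 - 17728) = (2*(13 - 2*2)/(-2939 + 226*(2*2)) + (-1384 - 1*6522))*(-42577 - 17728) = (2*(13 - 1*4)/(-2939 + 226*4) + (-1384 - 6522))*(-60305) = (2*(13 - 4)/(-2939 + 904) - 7906)*(-60305) = (2*9/(-2035) - 7906)*(-60305) = (2*(-1/2035)*9 - 7906)*(-60305) = (-18/2035 - 7906)*(-60305) = -16088728/2035*(-60305) = 194046148408/407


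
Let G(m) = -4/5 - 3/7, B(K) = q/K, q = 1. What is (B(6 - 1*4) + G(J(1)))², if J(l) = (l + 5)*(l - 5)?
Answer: 2601/4900 ≈ 0.53082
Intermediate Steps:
J(l) = (-5 + l)*(5 + l) (J(l) = (5 + l)*(-5 + l) = (-5 + l)*(5 + l))
B(K) = 1/K
G(m) = -43/35 (G(m) = -4*⅕ - 3*⅐ = -⅘ - 3/7 = -43/35)
(B(6 - 1*4) + G(J(1)))² = (1/(6 - 1*4) - 43/35)² = (1/(6 - 4) - 43/35)² = (1/2 - 43/35)² = (½ - 43/35)² = (-51/70)² = 2601/4900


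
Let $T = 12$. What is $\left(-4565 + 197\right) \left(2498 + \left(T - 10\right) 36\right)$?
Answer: $-11225760$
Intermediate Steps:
$\left(-4565 + 197\right) \left(2498 + \left(T - 10\right) 36\right) = \left(-4565 + 197\right) \left(2498 + \left(12 - 10\right) 36\right) = - 4368 \left(2498 + 2 \cdot 36\right) = - 4368 \left(2498 + 72\right) = \left(-4368\right) 2570 = -11225760$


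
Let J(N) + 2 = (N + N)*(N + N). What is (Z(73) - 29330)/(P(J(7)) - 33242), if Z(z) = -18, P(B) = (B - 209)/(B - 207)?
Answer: 381524/432131 ≈ 0.88289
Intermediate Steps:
J(N) = -2 + 4*N² (J(N) = -2 + (N + N)*(N + N) = -2 + (2*N)*(2*N) = -2 + 4*N²)
P(B) = (-209 + B)/(-207 + B)
(Z(73) - 29330)/(P(J(7)) - 33242) = (-18 - 29330)/((-209 + (-2 + 4*7²))/(-207 + (-2 + 4*7²)) - 33242) = -29348/((-209 + (-2 + 4*49))/(-207 + (-2 + 4*49)) - 33242) = -29348/((-209 + (-2 + 196))/(-207 + (-2 + 196)) - 33242) = -29348/((-209 + 194)/(-207 + 194) - 33242) = -29348/(-15/(-13) - 33242) = -29348/(-1/13*(-15) - 33242) = -29348/(15/13 - 33242) = -29348/(-432131/13) = -29348*(-13/432131) = 381524/432131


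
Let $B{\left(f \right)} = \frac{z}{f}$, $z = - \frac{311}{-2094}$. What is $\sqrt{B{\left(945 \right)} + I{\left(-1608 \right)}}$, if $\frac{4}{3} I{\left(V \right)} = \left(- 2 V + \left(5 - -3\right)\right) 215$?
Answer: $\frac{\sqrt{25131980229400730}}{219870} \approx 721.02$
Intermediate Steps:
$z = \frac{311}{2094}$ ($z = \left(-311\right) \left(- \frac{1}{2094}\right) = \frac{311}{2094} \approx 0.14852$)
$B{\left(f \right)} = \frac{311}{2094 f}$
$I{\left(V \right)} = 1290 - \frac{645 V}{2}$ ($I{\left(V \right)} = \frac{3 \left(- 2 V + \left(5 - -3\right)\right) 215}{4} = \frac{3 \left(- 2 V + \left(5 + 3\right)\right) 215}{4} = \frac{3 \left(- 2 V + 8\right) 215}{4} = \frac{3 \left(8 - 2 V\right) 215}{4} = \frac{3 \left(1720 - 430 V\right)}{4} = 1290 - \frac{645 V}{2}$)
$\sqrt{B{\left(945 \right)} + I{\left(-1608 \right)}} = \sqrt{\frac{311}{2094 \cdot 945} + \left(1290 - -518580\right)} = \sqrt{\frac{311}{2094} \cdot \frac{1}{945} + \left(1290 + 518580\right)} = \sqrt{\frac{311}{1978830} + 519870} = \sqrt{\frac{1028734352411}{1978830}} = \frac{\sqrt{25131980229400730}}{219870}$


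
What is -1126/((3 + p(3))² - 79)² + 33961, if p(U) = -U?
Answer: 211949475/6241 ≈ 33961.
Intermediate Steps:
-1126/((3 + p(3))² - 79)² + 33961 = -1126/((3 - 1*3)² - 79)² + 33961 = -1126/((3 - 3)² - 79)² + 33961 = -1126/(0² - 79)² + 33961 = -1126/(0 - 79)² + 33961 = -1126/((-79)²) + 33961 = -1126/6241 + 33961 = 211949475/6241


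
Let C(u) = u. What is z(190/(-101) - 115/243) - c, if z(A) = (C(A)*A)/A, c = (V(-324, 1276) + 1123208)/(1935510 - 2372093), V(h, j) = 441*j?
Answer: 16149684077/10715056569 ≈ 1.5072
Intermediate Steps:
c = -1685924/436583 (c = (441*1276 + 1123208)/(1935510 - 2372093) = (562716 + 1123208)/(-436583) = 1685924*(-1/436583) = -1685924/436583 ≈ -3.8616)
z(A) = A (z(A) = (A*A)/A = A²/A = A)
z(190/(-101) - 115/243) - c = (190/(-101) - 115/243) - 1*(-1685924/436583) = (190*(-1/101) - 115*1/243) + 1685924/436583 = (-190/101 - 115/243) + 1685924/436583 = -57785/24543 + 1685924/436583 = 16149684077/10715056569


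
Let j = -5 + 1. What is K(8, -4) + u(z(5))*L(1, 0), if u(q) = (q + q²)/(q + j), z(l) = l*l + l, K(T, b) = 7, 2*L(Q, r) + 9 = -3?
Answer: -2699/13 ≈ -207.62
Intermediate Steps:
L(Q, r) = -6 (L(Q, r) = -9/2 + (½)*(-3) = -9/2 - 3/2 = -6)
j = -4
z(l) = l + l² (z(l) = l² + l = l + l²)
u(q) = (q + q²)/(-4 + q) (u(q) = (q + q²)/(q - 4) = (q + q²)/(-4 + q))
K(8, -4) + u(z(5))*L(1, 0) = 7 + ((5*(1 + 5))*(1 + 5*(1 + 5))/(-4 + 5*(1 + 5)))*(-6) = 7 + ((5*6)*(1 + 5*6)/(-4 + 5*6))*(-6) = 7 + (30*(1 + 30)/(-4 + 30))*(-6) = 7 + (30*31/26)*(-6) = 7 + (30*(1/26)*31)*(-6) = 7 + (465/13)*(-6) = 7 - 2790/13 = -2699/13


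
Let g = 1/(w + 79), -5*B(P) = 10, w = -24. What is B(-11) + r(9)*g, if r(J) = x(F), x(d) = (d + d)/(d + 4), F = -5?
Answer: -20/11 ≈ -1.8182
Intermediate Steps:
x(d) = 2*d/(4 + d) (x(d) = (2*d)/(4 + d) = 2*d/(4 + d))
B(P) = -2 (B(P) = -⅕*10 = -2)
r(J) = 10 (r(J) = 2*(-5)/(4 - 5) = 2*(-5)/(-1) = 2*(-5)*(-1) = 10)
g = 1/55 (g = 1/(-24 + 79) = 1/55 ≈ 0.018182)
B(-11) + r(9)*g = -2 + 10*(1/55) = -2 + 2/11 = -20/11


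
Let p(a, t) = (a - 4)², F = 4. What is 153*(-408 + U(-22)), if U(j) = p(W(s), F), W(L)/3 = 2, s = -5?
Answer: -61812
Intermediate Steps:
W(L) = 6 (W(L) = 3*2 = 6)
p(a, t) = (-4 + a)²
U(j) = 4 (U(j) = (-4 + 6)² = 2² = 4)
153*(-408 + U(-22)) = 153*(-408 + 4) = 153*(-404) = -61812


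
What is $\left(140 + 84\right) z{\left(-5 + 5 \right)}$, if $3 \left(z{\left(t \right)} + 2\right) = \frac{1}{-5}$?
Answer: $- \frac{6944}{15} \approx -462.93$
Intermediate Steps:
$z{\left(t \right)} = - \frac{31}{15}$ ($z{\left(t \right)} = -2 + \frac{1}{3 \left(-5\right)} = -2 + \frac{1}{3} \left(- \frac{1}{5}\right) = -2 - \frac{1}{15} = - \frac{31}{15}$)
$\left(140 + 84\right) z{\left(-5 + 5 \right)} = \left(140 + 84\right) \left(- \frac{31}{15}\right) = 224 \left(- \frac{31}{15}\right) = - \frac{6944}{15}$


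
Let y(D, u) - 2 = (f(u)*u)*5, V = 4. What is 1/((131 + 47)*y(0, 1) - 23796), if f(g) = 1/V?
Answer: -2/46435 ≈ -4.3071e-5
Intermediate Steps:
f(g) = ¼ (f(g) = 1/4 = ¼)
y(D, u) = 2 + 5*u/4 (y(D, u) = 2 + (u/4)*5 = 2 + 5*u/4)
1/((131 + 47)*y(0, 1) - 23796) = 1/((131 + 47)*(2 + (5/4)*1) - 23796) = 1/(178*(2 + 5/4) - 23796) = 1/(178*(13/4) - 23796) = 1/(1157/2 - 23796) = 1/(-46435/2) = -2/46435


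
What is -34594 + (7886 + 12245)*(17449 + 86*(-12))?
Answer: 330456033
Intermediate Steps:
-34594 + (7886 + 12245)*(17449 + 86*(-12)) = -34594 + 20131*(17449 - 1032) = -34594 + 20131*16417 = -34594 + 330490627 = 330456033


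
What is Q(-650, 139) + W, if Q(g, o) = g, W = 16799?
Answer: 16149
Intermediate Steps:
Q(-650, 139) + W = -650 + 16799 = 16149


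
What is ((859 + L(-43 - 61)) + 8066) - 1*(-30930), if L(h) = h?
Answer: 39751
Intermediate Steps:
((859 + L(-43 - 61)) + 8066) - 1*(-30930) = ((859 + (-43 - 61)) + 8066) - 1*(-30930) = ((859 - 104) + 8066) + 30930 = (755 + 8066) + 30930 = 8821 + 30930 = 39751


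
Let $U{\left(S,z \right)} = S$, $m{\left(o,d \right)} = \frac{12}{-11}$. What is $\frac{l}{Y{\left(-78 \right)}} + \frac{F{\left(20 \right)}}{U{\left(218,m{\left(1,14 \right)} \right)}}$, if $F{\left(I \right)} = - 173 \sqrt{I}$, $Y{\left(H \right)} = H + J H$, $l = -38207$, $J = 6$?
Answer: $\frac{2939}{42} - \frac{173 \sqrt{5}}{109} \approx 66.427$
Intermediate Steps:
$m{\left(o,d \right)} = - \frac{12}{11}$ ($m{\left(o,d \right)} = 12 \left(- \frac{1}{11}\right) = - \frac{12}{11}$)
$Y{\left(H \right)} = 7 H$ ($Y{\left(H \right)} = H + 6 H = 7 H$)
$\frac{l}{Y{\left(-78 \right)}} + \frac{F{\left(20 \right)}}{U{\left(218,m{\left(1,14 \right)} \right)}} = - \frac{38207}{7 \left(-78\right)} + \frac{\left(-173\right) \sqrt{20}}{218} = - \frac{38207}{-546} + - 173 \cdot 2 \sqrt{5} \cdot \frac{1}{218} = \left(-38207\right) \left(- \frac{1}{546}\right) + - 346 \sqrt{5} \cdot \frac{1}{218} = \frac{2939}{42} - \frac{173 \sqrt{5}}{109}$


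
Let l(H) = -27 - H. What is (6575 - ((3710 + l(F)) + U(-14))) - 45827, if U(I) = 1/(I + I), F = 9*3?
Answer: -1201423/28 ≈ -42908.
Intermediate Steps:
F = 27
U(I) = 1/(2*I)
(6575 - ((3710 + l(F)) + U(-14))) - 45827 = (6575 - ((3710 + (-27 - 1*27)) + (1/2)/(-14))) - 45827 = (6575 - ((3710 + (-27 - 27)) + (1/2)*(-1/14))) - 45827 = (6575 - ((3710 - 54) - 1/28)) - 45827 = (6575 - (3656 - 1/28)) - 45827 = (6575 - 1*102367/28) - 45827 = (6575 - 102367/28) - 45827 = 81733/28 - 45827 = -1201423/28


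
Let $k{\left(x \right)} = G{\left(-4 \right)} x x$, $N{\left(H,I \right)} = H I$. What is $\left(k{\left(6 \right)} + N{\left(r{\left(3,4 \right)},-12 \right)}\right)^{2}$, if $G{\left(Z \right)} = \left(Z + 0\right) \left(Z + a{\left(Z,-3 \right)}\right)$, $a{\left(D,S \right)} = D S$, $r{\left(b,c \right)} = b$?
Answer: $1411344$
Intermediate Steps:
$G{\left(Z \right)} = - 2 Z^{2}$ ($G{\left(Z \right)} = \left(Z + 0\right) \left(Z + Z \left(-3\right)\right) = Z \left(Z - 3 Z\right) = Z \left(- 2 Z\right) = - 2 Z^{2}$)
$k{\left(x \right)} = - 32 x^{2}$ ($k{\left(x \right)} = - 2 \left(-4\right)^{2} x x = \left(-2\right) 16 x x = - 32 x x = - 32 x^{2}$)
$\left(k{\left(6 \right)} + N{\left(r{\left(3,4 \right)},-12 \right)}\right)^{2} = \left(- 32 \cdot 6^{2} + 3 \left(-12\right)\right)^{2} = \left(\left(-32\right) 36 - 36\right)^{2} = \left(-1152 - 36\right)^{2} = \left(-1188\right)^{2} = 1411344$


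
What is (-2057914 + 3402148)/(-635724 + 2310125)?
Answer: 1344234/1674401 ≈ 0.80281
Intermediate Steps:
(-2057914 + 3402148)/(-635724 + 2310125) = 1344234/1674401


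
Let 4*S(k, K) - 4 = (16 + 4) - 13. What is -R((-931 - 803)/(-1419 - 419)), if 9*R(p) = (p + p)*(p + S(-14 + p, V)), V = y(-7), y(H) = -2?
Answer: -3923753/5067366 ≈ -0.77432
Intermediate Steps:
V = -2
S(k, K) = 11/4 (S(k, K) = 1 + ((16 + 4) - 13)/4 = 1 + (20 - 13)/4 = 1 + (¼)*7 = 1 + 7/4 = 11/4)
R(p) = 2*p*(11/4 + p)/9 (R(p) = ((p + p)*(p + 11/4))/9 = ((2*p)*(11/4 + p))/9 = (2*p*(11/4 + p))/9 = 2*p*(11/4 + p)/9)
-R((-931 - 803)/(-1419 - 419)) = -(-931 - 803)/(-1419 - 419)*(11 + 4*((-931 - 803)/(-1419 - 419)))/18 = -(-1734/(-1838))*(11 + 4*(-1734/(-1838)))/18 = -(-1734*(-1/1838))*(11 + 4*(-1734*(-1/1838)))/18 = -867*(11 + 4*(867/919))/(18*919) = -867*(11 + 3468/919)/(18*919) = -867*13577/(18*919*919) = -1*3923753/5067366 = -3923753/5067366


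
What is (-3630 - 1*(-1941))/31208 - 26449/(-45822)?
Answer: 374013517/715006488 ≈ 0.52309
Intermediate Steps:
(-3630 - 1*(-1941))/31208 - 26449/(-45822) = (-3630 + 1941)*(1/31208) - 26449*(-1/45822) = -1689*1/31208 + 26449/45822 = -1689/31208 + 26449/45822 = 374013517/715006488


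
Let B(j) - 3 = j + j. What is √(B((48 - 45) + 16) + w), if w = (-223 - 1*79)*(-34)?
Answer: 13*√61 ≈ 101.53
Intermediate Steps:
B(j) = 3 + 2*j (B(j) = 3 + (j + j) = 3 + 2*j)
w = 10268 (w = (-223 - 79)*(-34) = -302*(-34) = 10268)
√(B((48 - 45) + 16) + w) = √((3 + 2*((48 - 45) + 16)) + 10268) = √((3 + 2*(3 + 16)) + 10268) = √((3 + 2*19) + 10268) = √((3 + 38) + 10268) = √(41 + 10268) = √10309 = 13*√61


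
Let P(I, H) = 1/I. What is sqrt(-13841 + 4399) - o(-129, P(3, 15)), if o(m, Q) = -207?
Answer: 207 + I*sqrt(9442) ≈ 207.0 + 97.17*I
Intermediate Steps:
sqrt(-13841 + 4399) - o(-129, P(3, 15)) = sqrt(-13841 + 4399) - 1*(-207) = sqrt(-9442) + 207 = I*sqrt(9442) + 207 = 207 + I*sqrt(9442)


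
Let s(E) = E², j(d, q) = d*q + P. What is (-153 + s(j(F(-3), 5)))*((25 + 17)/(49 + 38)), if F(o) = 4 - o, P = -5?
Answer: 10458/29 ≈ 360.62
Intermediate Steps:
j(d, q) = -5 + d*q (j(d, q) = d*q - 5 = -5 + d*q)
(-153 + s(j(F(-3), 5)))*((25 + 17)/(49 + 38)) = (-153 + (-5 + (4 - 1*(-3))*5)²)*((25 + 17)/(49 + 38)) = (-153 + (-5 + (4 + 3)*5)²)*(42/87) = (-153 + (-5 + 7*5)²)*(42*(1/87)) = (-153 + (-5 + 35)²)*(14/29) = (-153 + 30²)*(14/29) = (-153 + 900)*(14/29) = 747*(14/29) = 10458/29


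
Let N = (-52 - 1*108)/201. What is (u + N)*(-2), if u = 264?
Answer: -105808/201 ≈ -526.41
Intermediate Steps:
N = -160/201 (N = (-52 - 108)*(1/201) = -160*1/201 = -160/201 ≈ -0.79602)
(u + N)*(-2) = (264 - 160/201)*(-2) = (52904/201)*(-2) = -105808/201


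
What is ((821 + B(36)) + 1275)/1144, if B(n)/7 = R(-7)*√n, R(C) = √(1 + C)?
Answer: 262/143 + 21*I*√6/572 ≈ 1.8322 + 0.089929*I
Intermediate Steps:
B(n) = 7*I*√6*√n (B(n) = 7*(√(1 - 7)*√n) = 7*(√(-6)*√n) = 7*((I*√6)*√n) = 7*(I*√6*√n) = 7*I*√6*√n)
((821 + B(36)) + 1275)/1144 = ((821 + 7*I*√6*√36) + 1275)/1144 = ((821 + 7*I*√6*6) + 1275)*(1/1144) = ((821 + 42*I*√6) + 1275)*(1/1144) = (2096 + 42*I*√6)*(1/1144) = 262/143 + 21*I*√6/572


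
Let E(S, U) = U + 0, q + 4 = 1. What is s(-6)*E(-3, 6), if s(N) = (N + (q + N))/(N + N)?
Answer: 15/2 ≈ 7.5000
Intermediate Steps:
q = -3 (q = -4 + 1 = -3)
E(S, U) = U
s(N) = (-3 + 2*N)/(2*N) (s(N) = (N + (-3 + N))/(N + N) = (-3 + 2*N)/((2*N)) = (-3 + 2*N)*(1/(2*N)) = (-3 + 2*N)/(2*N))
s(-6)*E(-3, 6) = ((-3/2 - 6)/(-6))*6 = -⅙*(-15/2)*6 = (5/4)*6 = 15/2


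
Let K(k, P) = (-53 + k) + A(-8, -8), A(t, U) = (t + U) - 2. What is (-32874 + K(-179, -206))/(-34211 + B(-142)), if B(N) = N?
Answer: 33124/34353 ≈ 0.96422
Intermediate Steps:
A(t, U) = -2 + U + t (A(t, U) = (U + t) - 2 = -2 + U + t)
K(k, P) = -71 + k (K(k, P) = (-53 + k) + (-2 - 8 - 8) = (-53 + k) - 18 = -71 + k)
(-32874 + K(-179, -206))/(-34211 + B(-142)) = (-32874 + (-71 - 179))/(-34211 - 142) = (-32874 - 250)/(-34353) = -33124*(-1/34353) = 33124/34353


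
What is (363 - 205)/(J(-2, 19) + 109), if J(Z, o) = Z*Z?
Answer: 158/113 ≈ 1.3982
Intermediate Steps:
J(Z, o) = Z²
(363 - 205)/(J(-2, 19) + 109) = (363 - 205)/((-2)² + 109) = 158/(4 + 109) = 158/113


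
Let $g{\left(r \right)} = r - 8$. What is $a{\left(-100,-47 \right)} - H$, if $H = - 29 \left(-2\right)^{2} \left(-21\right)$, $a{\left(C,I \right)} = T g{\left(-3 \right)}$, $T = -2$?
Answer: $-2414$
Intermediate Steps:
$g{\left(r \right)} = -8 + r$ ($g{\left(r \right)} = r - 8 = -8 + r$)
$a{\left(C,I \right)} = 22$ ($a{\left(C,I \right)} = - 2 \left(-8 - 3\right) = \left(-2\right) \left(-11\right) = 22$)
$H = 2436$ ($H = \left(-29\right) 4 \left(-21\right) = \left(-116\right) \left(-21\right) = 2436$)
$a{\left(-100,-47 \right)} - H = 22 - 2436 = -2414$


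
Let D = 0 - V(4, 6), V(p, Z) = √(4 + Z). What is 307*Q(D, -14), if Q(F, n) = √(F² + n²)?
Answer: 307*√206 ≈ 4406.3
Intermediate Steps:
D = -√10 (D = 0 - √(4 + 6) = 0 - √10 = -√10 ≈ -3.1623)
307*Q(D, -14) = 307*√((-√10)² + (-14)²) = 307*√(10 + 196) = 307*√206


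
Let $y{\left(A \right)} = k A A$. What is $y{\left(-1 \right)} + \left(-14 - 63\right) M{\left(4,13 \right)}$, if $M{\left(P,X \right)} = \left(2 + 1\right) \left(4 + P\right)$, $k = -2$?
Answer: $-1850$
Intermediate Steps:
$M{\left(P,X \right)} = 12 + 3 P$ ($M{\left(P,X \right)} = 3 \left(4 + P\right) = 12 + 3 P$)
$y{\left(A \right)} = - 2 A^{2}$ ($y{\left(A \right)} = - 2 A A = - 2 A^{2}$)
$y{\left(-1 \right)} + \left(-14 - 63\right) M{\left(4,13 \right)} = - 2 \left(-1\right)^{2} + \left(-14 - 63\right) \left(12 + 3 \cdot 4\right) = \left(-2\right) 1 + \left(-14 - 63\right) \left(12 + 12\right) = -2 - 1848 = -1850$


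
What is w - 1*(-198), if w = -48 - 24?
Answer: 126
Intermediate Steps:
w = -72
w - 1*(-198) = -72 - 1*(-198) = -72 + 198 = 126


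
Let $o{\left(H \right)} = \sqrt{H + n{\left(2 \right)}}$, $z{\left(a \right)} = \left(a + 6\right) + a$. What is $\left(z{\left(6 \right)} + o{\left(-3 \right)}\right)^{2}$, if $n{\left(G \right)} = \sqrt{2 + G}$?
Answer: $\left(18 + i\right)^{2} \approx 323.0 + 36.0 i$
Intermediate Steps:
$z{\left(a \right)} = 6 + 2 a$ ($z{\left(a \right)} = \left(6 + a\right) + a = 6 + 2 a$)
$o{\left(H \right)} = \sqrt{2 + H}$ ($o{\left(H \right)} = \sqrt{H + \sqrt{2 + 2}} = \sqrt{H + \sqrt{4}} = \sqrt{H + 2} = \sqrt{2 + H}$)
$\left(z{\left(6 \right)} + o{\left(-3 \right)}\right)^{2} = \left(\left(6 + 2 \cdot 6\right) + \sqrt{2 - 3}\right)^{2} = \left(\left(6 + 12\right) + \sqrt{-1}\right)^{2} = \left(18 + i\right)^{2}$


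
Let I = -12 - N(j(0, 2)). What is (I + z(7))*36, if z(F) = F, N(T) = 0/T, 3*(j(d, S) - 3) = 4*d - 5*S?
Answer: -180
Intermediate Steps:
j(d, S) = 3 - 5*S/3 + 4*d/3 (j(d, S) = 3 + (4*d - 5*S)/3 = 3 + (-5*S + 4*d)/3 = 3 + (-5*S/3 + 4*d/3) = 3 - 5*S/3 + 4*d/3)
N(T) = 0
I = -12 (I = -12 - 1*0 = -12 + 0 = -12)
(I + z(7))*36 = (-12 + 7)*36 = -5*36 = -180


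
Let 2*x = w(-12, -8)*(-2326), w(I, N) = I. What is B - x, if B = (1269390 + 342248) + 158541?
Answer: 1756223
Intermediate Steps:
B = 1770179 (B = 1611638 + 158541 = 1770179)
x = 13956 (x = (-12*(-2326))/2 = (½)*27912 = 13956)
B - x = 1770179 - 1*13956 = 1770179 - 13956 = 1756223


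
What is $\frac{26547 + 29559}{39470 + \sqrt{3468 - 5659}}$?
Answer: $\frac{2214503820}{1557883091} - \frac{56106 i \sqrt{2191}}{1557883091} \approx 1.4215 - 0.0016858 i$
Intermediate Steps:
$\frac{26547 + 29559}{39470 + \sqrt{3468 - 5659}} = \frac{56106}{39470 + \sqrt{-2191}} = \frac{56106}{39470 + i \sqrt{2191}}$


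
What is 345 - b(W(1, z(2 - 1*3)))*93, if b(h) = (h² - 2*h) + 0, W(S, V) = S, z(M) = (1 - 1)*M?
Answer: 438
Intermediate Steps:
z(M) = 0 (z(M) = 0*M = 0)
b(h) = h² - 2*h
345 - b(W(1, z(2 - 1*3)))*93 = 345 - (-2 + 1)*93 = 345 - (-1)*93 = 345 - 1*(-1)*93 = 345 + 1*93 = 345 + 93 = 438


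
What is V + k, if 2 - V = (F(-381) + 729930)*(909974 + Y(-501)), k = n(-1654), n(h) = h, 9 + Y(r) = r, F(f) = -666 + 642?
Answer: -663823232036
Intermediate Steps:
F(f) = -24
Y(r) = -9 + r
k = -1654
V = -663823230382 (V = 2 - (-24 + 729930)*(909974 + (-9 - 501)) = 2 - 729906*(909974 - 510) = 2 - 729906*909464 = 2 - 1*663823230384 = 2 - 663823230384 = -663823230382)
V + k = -663823230382 - 1654 = -663823232036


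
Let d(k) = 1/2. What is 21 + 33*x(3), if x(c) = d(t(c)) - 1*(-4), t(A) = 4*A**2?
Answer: 339/2 ≈ 169.50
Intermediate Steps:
d(k) = 1/2
x(c) = 9/2 (x(c) = 1/2 - 1*(-4) = 1/2 + 4 = 9/2)
21 + 33*x(3) = 21 + 33*(9/2) = 21 + 297/2 = 339/2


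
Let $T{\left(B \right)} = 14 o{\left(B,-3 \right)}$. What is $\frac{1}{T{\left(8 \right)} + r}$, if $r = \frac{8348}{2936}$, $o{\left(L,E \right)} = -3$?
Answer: $- \frac{734}{28741} \approx -0.025538$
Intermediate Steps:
$r = \frac{2087}{734}$ ($r = 8348 \cdot \frac{1}{2936} = \frac{2087}{734} \approx 2.8433$)
$T{\left(B \right)} = -42$ ($T{\left(B \right)} = 14 \left(-3\right) = -42$)
$\frac{1}{T{\left(8 \right)} + r} = \frac{1}{-42 + \frac{2087}{734}} = \frac{1}{- \frac{28741}{734}} = - \frac{734}{28741}$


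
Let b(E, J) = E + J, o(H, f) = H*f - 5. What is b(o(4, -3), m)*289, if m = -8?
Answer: -7225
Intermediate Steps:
o(H, f) = -5 + H*f
b(o(4, -3), m)*289 = ((-5 + 4*(-3)) - 8)*289 = ((-5 - 12) - 8)*289 = (-17 - 8)*289 = -25*289 = -7225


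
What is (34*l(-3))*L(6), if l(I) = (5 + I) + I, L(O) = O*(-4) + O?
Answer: 612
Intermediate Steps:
L(O) = -3*O (L(O) = -4*O + O = -3*O)
l(I) = 5 + 2*I
(34*l(-3))*L(6) = (34*(5 + 2*(-3)))*(-3*6) = (34*(5 - 6))*(-18) = (34*(-1))*(-18) = -34*(-18) = 612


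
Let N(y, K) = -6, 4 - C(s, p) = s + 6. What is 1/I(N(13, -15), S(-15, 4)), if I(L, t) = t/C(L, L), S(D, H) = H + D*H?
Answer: -1/14 ≈ -0.071429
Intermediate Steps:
C(s, p) = -2 - s (C(s, p) = 4 - (s + 6) = 4 - (6 + s) = 4 + (-6 - s) = -2 - s)
I(L, t) = t/(-2 - L)
1/I(N(13, -15), S(-15, 4)) = 1/(-4*(1 - 15)/(2 - 6)) = 1/(-1*4*(-14)/(-4)) = 1/(-1*(-56)*(-¼)) = 1/(-14) = -1/14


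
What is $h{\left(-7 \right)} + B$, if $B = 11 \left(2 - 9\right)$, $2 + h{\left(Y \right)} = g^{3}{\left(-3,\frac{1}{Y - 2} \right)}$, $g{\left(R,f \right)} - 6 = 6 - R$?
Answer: $3296$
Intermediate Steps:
$g{\left(R,f \right)} = 12 - R$ ($g{\left(R,f \right)} = 6 - \left(-6 + R\right) = 12 - R$)
$h{\left(Y \right)} = 3373$ ($h{\left(Y \right)} = -2 + \left(12 - -3\right)^{3} = -2 + \left(12 + 3\right)^{3} = -2 + 15^{3} = -2 + 3375 = 3373$)
$B = -77$ ($B = 11 \left(-7\right) = -77$)
$h{\left(-7 \right)} + B = 3373 - 77 = 3296$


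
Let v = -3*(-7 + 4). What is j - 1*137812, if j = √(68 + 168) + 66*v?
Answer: -137218 + 2*√59 ≈ -1.3720e+5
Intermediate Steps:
v = 9 (v = -3*(-3) = 9)
j = 594 + 2*√59 (j = √(68 + 168) + 66*9 = √236 + 594 = 2*√59 + 594 = 594 + 2*√59 ≈ 609.36)
j - 1*137812 = (594 + 2*√59) - 1*137812 = (594 + 2*√59) - 137812 = -137218 + 2*√59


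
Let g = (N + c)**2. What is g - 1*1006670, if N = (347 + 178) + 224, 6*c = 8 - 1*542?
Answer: -571070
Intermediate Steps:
c = -89 (c = (8 - 1*542)/6 = (8 - 542)/6 = (1/6)*(-534) = -89)
N = 749 (N = 525 + 224 = 749)
g = 435600 (g = (749 - 89)**2 = 660**2 = 435600)
g - 1*1006670 = 435600 - 1*1006670 = 435600 - 1006670 = -571070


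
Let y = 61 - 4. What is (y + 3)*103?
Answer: 6180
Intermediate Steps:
y = 57
(y + 3)*103 = (57 + 3)*103 = 60*103 = 6180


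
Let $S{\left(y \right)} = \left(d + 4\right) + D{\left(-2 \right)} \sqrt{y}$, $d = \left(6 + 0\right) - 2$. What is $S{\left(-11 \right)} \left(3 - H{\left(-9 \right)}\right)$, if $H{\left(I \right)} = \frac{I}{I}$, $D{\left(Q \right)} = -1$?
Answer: $16 - 2 i \sqrt{11} \approx 16.0 - 6.6332 i$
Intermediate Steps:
$H{\left(I \right)} = 1$
$d = 4$ ($d = 6 - 2 = 4$)
$S{\left(y \right)} = 8 - \sqrt{y}$ ($S{\left(y \right)} = \left(4 + 4\right) - \sqrt{y} = 8 - \sqrt{y}$)
$S{\left(-11 \right)} \left(3 - H{\left(-9 \right)}\right) = \left(8 - \sqrt{-11}\right) \left(3 - 1\right) = \left(8 - i \sqrt{11}\right) \left(3 - 1\right) = \left(8 - i \sqrt{11}\right) 2 = 16 - 2 i \sqrt{11}$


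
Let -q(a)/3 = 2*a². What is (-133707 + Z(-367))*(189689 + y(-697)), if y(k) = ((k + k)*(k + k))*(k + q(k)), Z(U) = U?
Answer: 759610120085525678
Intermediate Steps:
q(a) = -6*a²
y(k) = 4*k²*(k - 6*k²) (y(k) = ((k + k)*(k + k))*(k - 6*k²) = ((2*k)*(2*k))*(k - 6*k²) = (4*k²)*(k - 6*k²) = 4*k²*(k - 6*k²))
(-133707 + Z(-367))*(189689 + y(-697)) = (-133707 - 367)*(189689 + (-697)³*(4 - 24*(-697))) = -134074*(189689 - 338608873*(4 + 16728)) = -134074*(189689 - 338608873*16732) = -134074*(189689 - 5665603663036) = -134074*(-5665603473347) = 759610120085525678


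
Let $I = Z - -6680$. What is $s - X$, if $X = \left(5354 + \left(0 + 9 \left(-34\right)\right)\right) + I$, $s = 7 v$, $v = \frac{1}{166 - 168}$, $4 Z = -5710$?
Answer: $-10304$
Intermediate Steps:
$Z = - \frac{2855}{2}$ ($Z = \frac{1}{4} \left(-5710\right) = - \frac{2855}{2} \approx -1427.5$)
$v = - \frac{1}{2}$ ($v = \frac{1}{-2} = - \frac{1}{2} \approx -0.5$)
$s = - \frac{7}{2}$ ($s = 7 \left(- \frac{1}{2}\right) = - \frac{7}{2} \approx -3.5$)
$I = \frac{10505}{2}$ ($I = - \frac{2855}{2} - -6680 = - \frac{2855}{2} + 6680 = \frac{10505}{2} \approx 5252.5$)
$X = \frac{20601}{2}$ ($X = \left(5354 + \left(0 + 9 \left(-34\right)\right)\right) + \frac{10505}{2} = \left(5354 + \left(0 - 306\right)\right) + \frac{10505}{2} = \left(5354 - 306\right) + \frac{10505}{2} = 5048 + \frac{10505}{2} = \frac{20601}{2} \approx 10301.0$)
$s - X = - \frac{7}{2} - \frac{20601}{2} = -10304$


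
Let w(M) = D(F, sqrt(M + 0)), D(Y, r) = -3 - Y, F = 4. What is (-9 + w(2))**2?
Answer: 256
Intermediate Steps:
w(M) = -7 (w(M) = -3 - 1*4 = -3 - 4 = -7)
(-9 + w(2))**2 = (-9 - 7)**2 = (-16)**2 = 256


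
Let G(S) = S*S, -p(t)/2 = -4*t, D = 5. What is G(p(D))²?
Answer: 2560000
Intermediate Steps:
p(t) = 8*t (p(t) = -(-8)*t = 8*t)
G(S) = S²
G(p(D))² = ((8*5)²)² = (40²)² = 1600² = 2560000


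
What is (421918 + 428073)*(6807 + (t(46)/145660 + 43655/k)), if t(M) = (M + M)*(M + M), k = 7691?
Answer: 1621805987990373976/280067765 ≈ 5.7908e+9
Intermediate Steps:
t(M) = 4*M² (t(M) = (2*M)*(2*M) = 4*M²)
(421918 + 428073)*(6807 + (t(46)/145660 + 43655/k)) = (421918 + 428073)*(6807 + ((4*46²)/145660 + 43655/7691)) = 849991*(6807 + ((4*2116)*(1/145660) + 43655*(1/7691))) = 849991*(6807 + (8464*(1/145660) + 43655/7691)) = 849991*(6807 + (2116/36415 + 43655/7691)) = 849991*(6807 + 1605970981/280067765) = 849991*(1908027247336/280067765) = 1621805987990373976/280067765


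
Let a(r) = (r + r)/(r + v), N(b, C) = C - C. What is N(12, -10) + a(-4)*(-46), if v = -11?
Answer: -368/15 ≈ -24.533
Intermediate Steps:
N(b, C) = 0
a(r) = 2*r/(-11 + r) (a(r) = (r + r)/(r - 11) = (2*r)/(-11 + r) = 2*r/(-11 + r))
N(12, -10) + a(-4)*(-46) = 0 + (2*(-4)/(-11 - 4))*(-46) = 0 + (2*(-4)/(-15))*(-46) = 0 + (2*(-4)*(-1/15))*(-46) = 0 + (8/15)*(-46) = 0 - 368/15 = -368/15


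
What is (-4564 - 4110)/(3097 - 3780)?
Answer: 8674/683 ≈ 12.700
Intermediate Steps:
(-4564 - 4110)/(3097 - 3780) = -8674/(-683) = -8674*(-1/683) = 8674/683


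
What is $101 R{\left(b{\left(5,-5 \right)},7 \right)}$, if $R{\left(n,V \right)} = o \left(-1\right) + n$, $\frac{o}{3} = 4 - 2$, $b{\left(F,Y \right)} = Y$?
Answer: $-1111$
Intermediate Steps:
$o = 6$ ($o = 3 \left(4 - 2\right) = 3 \cdot 2 = 6$)
$R{\left(n,V \right)} = -6 + n$ ($R{\left(n,V \right)} = 6 \left(-1\right) + n = -6 + n$)
$101 R{\left(b{\left(5,-5 \right)},7 \right)} = 101 \left(-6 - 5\right) = 101 \left(-11\right) = -1111$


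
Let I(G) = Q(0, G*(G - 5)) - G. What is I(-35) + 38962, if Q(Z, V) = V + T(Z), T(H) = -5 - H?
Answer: 40392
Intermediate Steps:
Q(Z, V) = -5 + V - Z (Q(Z, V) = V + (-5 - Z) = -5 + V - Z)
I(G) = -5 - G + G*(-5 + G) (I(G) = (-5 + G*(G - 5) - 1*0) - G = (-5 + G*(-5 + G) + 0) - G = (-5 + G*(-5 + G)) - G = -5 - G + G*(-5 + G))
I(-35) + 38962 = (-5 - 1*(-35) - 35*(-5 - 35)) + 38962 = (-5 + 35 - 35*(-40)) + 38962 = (-5 + 35 + 1400) + 38962 = 1430 + 38962 = 40392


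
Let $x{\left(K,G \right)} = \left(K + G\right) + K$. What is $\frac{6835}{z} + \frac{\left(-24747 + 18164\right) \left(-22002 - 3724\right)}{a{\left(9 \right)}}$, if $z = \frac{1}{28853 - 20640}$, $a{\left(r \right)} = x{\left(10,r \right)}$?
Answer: $61975657$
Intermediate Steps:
$x{\left(K,G \right)} = G + 2 K$ ($x{\left(K,G \right)} = \left(G + K\right) + K = G + 2 K$)
$a{\left(r \right)} = 20 + r$ ($a{\left(r \right)} = r + 2 \cdot 10 = r + 20 = 20 + r$)
$z = \frac{1}{8213} \approx 0.00012176$
$\frac{6835}{z} + \frac{\left(-24747 + 18164\right) \left(-22002 - 3724\right)}{a{\left(9 \right)}} = 6835 \frac{1}{\frac{1}{8213}} + \frac{\left(-24747 + 18164\right) \left(-22002 - 3724\right)}{20 + 9} = 6835 \cdot 8213 + \frac{\left(-6583\right) \left(-25726\right)}{29} = 56135855 + 169354258 \cdot \frac{1}{29} = 56135855 + 5839802 = 61975657$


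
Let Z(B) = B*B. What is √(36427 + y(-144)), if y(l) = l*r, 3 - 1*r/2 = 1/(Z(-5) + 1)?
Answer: √6012019/13 ≈ 188.61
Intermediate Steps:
Z(B) = B²
r = 77/13 (r = 6 - 2/((-5)² + 1) = 6 - 2/(25 + 1) = 6 - 2/26 = 6 - 2*1/26 = 6 - 1/13 = 77/13 ≈ 5.9231)
y(l) = 77*l/13 (y(l) = l*(77/13) = 77*l/13)
√(36427 + y(-144)) = √(36427 + (77/13)*(-144)) = √(36427 - 11088/13) = √(462463/13) = √6012019/13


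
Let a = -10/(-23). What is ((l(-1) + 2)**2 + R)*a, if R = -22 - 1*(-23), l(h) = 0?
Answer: 50/23 ≈ 2.1739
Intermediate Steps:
R = 1 (R = -22 + 23 = 1)
a = 10/23 (a = -10*(-1/23) = 10/23 ≈ 0.43478)
((l(-1) + 2)**2 + R)*a = ((0 + 2)**2 + 1)*(10/23) = (2**2 + 1)*(10/23) = (4 + 1)*(10/23) = 5*(10/23) = 50/23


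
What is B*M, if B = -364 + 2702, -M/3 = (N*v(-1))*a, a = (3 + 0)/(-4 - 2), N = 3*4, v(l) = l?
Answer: -42084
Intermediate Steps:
N = 12
a = -½ (a = 3/(-6) = 3*(-⅙) = -½ ≈ -0.50000)
M = -18 (M = -3*12*(-1)*(-1)/2 = -(-36)*(-1)/2 = -3*6 = -18)
B = 2338
B*M = 2338*(-18) = -42084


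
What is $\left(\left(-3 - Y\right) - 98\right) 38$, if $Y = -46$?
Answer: $-2090$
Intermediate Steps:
$\left(\left(-3 - Y\right) - 98\right) 38 = \left(\left(-3 - -46\right) - 98\right) 38 = \left(\left(-3 + 46\right) - 98\right) 38 = \left(43 - 98\right) 38 = \left(-55\right) 38 = -2090$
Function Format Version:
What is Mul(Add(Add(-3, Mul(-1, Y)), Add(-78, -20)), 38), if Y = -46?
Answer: -2090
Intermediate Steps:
Mul(Add(Add(-3, Mul(-1, Y)), Add(-78, -20)), 38) = Mul(Add(Add(-3, Mul(-1, -46)), Add(-78, -20)), 38) = Mul(Add(Add(-3, 46), -98), 38) = Mul(Add(43, -98), 38) = Mul(-55, 38) = -2090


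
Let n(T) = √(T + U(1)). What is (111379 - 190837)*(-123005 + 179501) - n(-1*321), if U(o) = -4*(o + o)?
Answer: -4489059168 - I*√329 ≈ -4.4891e+9 - 18.138*I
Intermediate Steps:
U(o) = -8*o
n(T) = √(-8 + T) (n(T) = √(T - 8*1) = √(T - 8) = √(-8 + T))
(111379 - 190837)*(-123005 + 179501) - n(-1*321) = (111379 - 190837)*(-123005 + 179501) - √(-8 - 1*321) = -79458*56496 - √(-8 - 321) = -4489059168 - √(-329) = -4489059168 - I*√329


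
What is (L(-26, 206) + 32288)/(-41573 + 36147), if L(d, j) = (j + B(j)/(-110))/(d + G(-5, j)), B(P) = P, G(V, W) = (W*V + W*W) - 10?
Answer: -73466512027/12346049100 ≈ -5.9506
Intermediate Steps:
G(V, W) = -10 + W² + V*W (G(V, W) = (V*W + W²) - 10 = (W² + V*W) - 10 = -10 + W² + V*W)
L(d, j) = 109*j/(110*(-10 + d + j² - 5*j)) (L(d, j) = (j + j/(-110))/(d + (-10 + j² - 5*j)) = (j + j*(-1/110))/(-10 + d + j² - 5*j) = (j - j/110)/(-10 + d + j² - 5*j) = (109*j/110)/(-10 + d + j² - 5*j) = 109*j/(110*(-10 + d + j² - 5*j)))
(L(-26, 206) + 32288)/(-41573 + 36147) = ((109/110)*206/(-10 - 26 + 206² - 5*206) + 32288)/(-41573 + 36147) = ((109/110)*206/(-10 - 26 + 42436 - 1030) + 32288)/(-5426) = ((109/110)*206/41370 + 32288)*(-1/5426) = ((109/110)*206*(1/41370) + 32288)*(-1/5426) = (11227/2275350 + 32288)*(-1/5426) = (73466512027/2275350)*(-1/5426) = -73466512027/12346049100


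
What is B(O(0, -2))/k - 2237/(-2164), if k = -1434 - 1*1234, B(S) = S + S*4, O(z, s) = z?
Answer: 2237/2164 ≈ 1.0337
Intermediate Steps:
B(S) = 5*S (B(S) = S + 4*S = 5*S)
k = -2668 (k = -1434 - 1234 = -2668)
B(O(0, -2))/k - 2237/(-2164) = (5*0)/(-2668) - 2237/(-2164) = 0*(-1/2668) - 2237*(-1/2164) = 0 + 2237/2164 = 2237/2164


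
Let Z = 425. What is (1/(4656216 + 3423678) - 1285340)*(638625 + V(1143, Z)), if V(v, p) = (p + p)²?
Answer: -14135842484707443875/8079894 ≈ -1.7495e+12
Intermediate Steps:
V(v, p) = 4*p² (V(v, p) = (2*p)² = 4*p²)
(1/(4656216 + 3423678) - 1285340)*(638625 + V(1143, Z)) = (1/(4656216 + 3423678) - 1285340)*(638625 + 4*425²) = (1/8079894 - 1285340)*(638625 + 4*180625) = (1/8079894 - 1285340)*(638625 + 722500) = -10385410953959/8079894*1361125 = -14135842484707443875/8079894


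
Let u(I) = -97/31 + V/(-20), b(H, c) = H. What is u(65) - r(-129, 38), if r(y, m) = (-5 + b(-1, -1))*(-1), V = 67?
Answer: -7737/620 ≈ -12.479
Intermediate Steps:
u(I) = -4017/620 (u(I) = -97/31 + 67/(-20) = -97*1/31 + 67*(-1/20) = -97/31 - 67/20 = -4017/620)
r(y, m) = 6 (r(y, m) = (-5 - 1)*(-1) = -6*(-1) = 6)
u(65) - r(-129, 38) = -4017/620 - 1*6 = -4017/620 - 6 = -7737/620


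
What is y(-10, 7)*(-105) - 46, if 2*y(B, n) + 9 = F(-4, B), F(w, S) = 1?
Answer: 374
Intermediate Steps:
y(B, n) = -4 (y(B, n) = -9/2 + (½)*1 = -9/2 + ½ = -4)
y(-10, 7)*(-105) - 46 = -4*(-105) - 46 = 420 - 46 = 374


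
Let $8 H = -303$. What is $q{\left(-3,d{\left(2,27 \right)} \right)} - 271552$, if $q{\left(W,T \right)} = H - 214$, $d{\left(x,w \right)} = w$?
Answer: $- \frac{2174431}{8} \approx -2.718 \cdot 10^{5}$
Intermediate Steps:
$H = - \frac{303}{8}$ ($H = \frac{1}{8} \left(-303\right) = - \frac{303}{8} \approx -37.875$)
$q{\left(W,T \right)} = - \frac{2015}{8}$ ($q{\left(W,T \right)} = - \frac{303}{8} - 214 = - \frac{2015}{8}$)
$q{\left(-3,d{\left(2,27 \right)} \right)} - 271552 = - \frac{2015}{8} - 271552 = - \frac{2174431}{8}$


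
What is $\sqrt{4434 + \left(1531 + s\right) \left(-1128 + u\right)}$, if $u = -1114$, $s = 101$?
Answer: $i \sqrt{3654510} \approx 1911.7 i$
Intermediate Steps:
$\sqrt{4434 + \left(1531 + s\right) \left(-1128 + u\right)} = \sqrt{4434 + \left(1531 + 101\right) \left(-1128 - 1114\right)} = \sqrt{4434 + 1632 \left(-2242\right)} = \sqrt{4434 - 3658944} = \sqrt{-3654510} = i \sqrt{3654510}$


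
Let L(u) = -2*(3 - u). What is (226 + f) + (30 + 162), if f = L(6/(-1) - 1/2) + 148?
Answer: 547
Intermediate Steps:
L(u) = -6 + 2*u
f = 129 (f = (-6 + 2*(6/(-1) - 1/2)) + 148 = (-6 + 2*(6*(-1) - 1*1/2)) + 148 = (-6 + 2*(-6 - 1/2)) + 148 = (-6 + 2*(-13/2)) + 148 = (-6 - 13) + 148 = -19 + 148 = 129)
(226 + f) + (30 + 162) = (226 + 129) + (30 + 162) = 355 + 192 = 547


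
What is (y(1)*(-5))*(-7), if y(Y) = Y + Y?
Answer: 70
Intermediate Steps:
y(Y) = 2*Y
(y(1)*(-5))*(-7) = ((2*1)*(-5))*(-7) = (2*(-5))*(-7) = -10*(-7) = 70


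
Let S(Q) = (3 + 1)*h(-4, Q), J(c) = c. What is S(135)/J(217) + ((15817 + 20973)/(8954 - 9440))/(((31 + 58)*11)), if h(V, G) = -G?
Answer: -132456095/51623649 ≈ -2.5658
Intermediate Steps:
S(Q) = -4*Q (S(Q) = (3 + 1)*(-Q) = 4*(-Q) = -4*Q)
S(135)/J(217) + ((15817 + 20973)/(8954 - 9440))/(((31 + 58)*11)) = -4*135/217 + ((15817 + 20973)/(8954 - 9440))/(((31 + 58)*11)) = -540*1/217 + (36790/(-486))/((89*11)) = -540/217 + (36790*(-1/486))/979 = -540/217 - 18395/243*1/979 = -540/217 - 18395/237897 = -132456095/51623649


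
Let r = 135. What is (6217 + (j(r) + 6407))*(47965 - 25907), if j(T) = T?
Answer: 281438022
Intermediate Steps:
(6217 + (j(r) + 6407))*(47965 - 25907) = (6217 + (135 + 6407))*(47965 - 25907) = (6217 + 6542)*22058 = 12759*22058 = 281438022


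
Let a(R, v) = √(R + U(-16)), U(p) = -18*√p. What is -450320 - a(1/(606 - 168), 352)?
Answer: -450320 - √(438 - 13812768*I)/438 ≈ -4.5033e+5 + 5.9999*I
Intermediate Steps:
a(R, v) = √(R - 72*I)
-450320 - a(1/(606 - 168), 352) = -450320 - √(1/(606 - 168) - 72*I) = -450320 - √(1/438 - 72*I)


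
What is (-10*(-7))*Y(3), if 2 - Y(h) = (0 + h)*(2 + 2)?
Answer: -700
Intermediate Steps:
Y(h) = 2 - 4*h (Y(h) = 2 - (0 + h)*(2 + 2) = 2 - h*4 = 2 - 4*h)
(-10*(-7))*Y(3) = (-10*(-7))*(2 - 4*3) = 70*(2 - 12) = 70*(-10) = -700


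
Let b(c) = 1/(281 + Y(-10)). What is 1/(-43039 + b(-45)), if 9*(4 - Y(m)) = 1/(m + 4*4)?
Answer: -15389/662327117 ≈ -2.3235e-5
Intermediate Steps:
Y(m) = 4 - 1/(9*(16 + m)) (Y(m) = 4 - 1/(9*(m + 4*4)) = 4 - 1/(9*(m + 16)) = 4 - 1/(9*(16 + m)))
b(c) = 54/15389 (b(c) = 1/(281 + (575 + 36*(-10))/(9*(16 - 10))) = 1/(281 + (1/9)*(575 - 360)/6) = 1/(281 + (1/9)*(1/6)*215) = 1/(281 + 215/54) = 1/(15389/54) = 54/15389)
1/(-43039 + b(-45)) = 1/(-43039 + 54/15389) = 1/(-662327117/15389) = -15389/662327117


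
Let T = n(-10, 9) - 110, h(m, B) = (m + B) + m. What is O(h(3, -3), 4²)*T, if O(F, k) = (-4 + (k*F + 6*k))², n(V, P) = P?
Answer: -1979600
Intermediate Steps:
h(m, B) = B + 2*m (h(m, B) = (B + m) + m = B + 2*m)
O(F, k) = (-4 + 6*k + F*k)² (O(F, k) = (-4 + (F*k + 6*k))² = (-4 + (6*k + F*k))² = (-4 + 6*k + F*k)²)
T = -101 (T = 9 - 110 = -101)
O(h(3, -3), 4²)*T = (-4 + 6*4² + (-3 + 2*3)*4²)²*(-101) = (-4 + 6*16 + (-3 + 6)*16)²*(-101) = (-4 + 96 + 3*16)²*(-101) = (-4 + 96 + 48)²*(-101) = 140²*(-101) = 19600*(-101) = -1979600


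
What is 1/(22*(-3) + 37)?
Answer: -1/29 ≈ -0.034483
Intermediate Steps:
1/(22*(-3) + 37) = 1/(-66 + 37) = 1/(-29) = -1/29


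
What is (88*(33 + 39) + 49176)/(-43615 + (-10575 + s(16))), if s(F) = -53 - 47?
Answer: -27756/27145 ≈ -1.0225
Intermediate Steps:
s(F) = -100
(88*(33 + 39) + 49176)/(-43615 + (-10575 + s(16))) = (88*(33 + 39) + 49176)/(-43615 + (-10575 - 100)) = (88*72 + 49176)/(-43615 - 10675) = (6336 + 49176)/(-54290) = 55512*(-1/54290) = -27756/27145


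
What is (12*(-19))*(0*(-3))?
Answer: 0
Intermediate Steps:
(12*(-19))*(0*(-3)) = -228*0 = 0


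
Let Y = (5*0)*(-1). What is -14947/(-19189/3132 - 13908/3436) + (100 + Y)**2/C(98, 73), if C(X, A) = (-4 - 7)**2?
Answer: 5139533911756/3312171115 ≈ 1551.7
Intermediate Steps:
C(X, A) = 121 (C(X, A) = (-11)**2 = 121)
Y = 0 (Y = 0*(-1) = 0)
-14947/(-19189/3132 - 13908/3436) + (100 + Y)**2/C(98, 73) = -14947/(-19189/3132 - 13908/3436) + (100 + 0)**2/121 = -14947/(-19189*1/3132 - 13908*1/3436) + 100**2*(1/121) = -14947/(-19189/3132 - 3477/859) + 10000*(1/121) = -14947/(-27373315/2690388) + 10000/121 = -14947*(-2690388/27373315) + 10000/121 = 40213229436/27373315 + 10000/121 = 5139533911756/3312171115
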